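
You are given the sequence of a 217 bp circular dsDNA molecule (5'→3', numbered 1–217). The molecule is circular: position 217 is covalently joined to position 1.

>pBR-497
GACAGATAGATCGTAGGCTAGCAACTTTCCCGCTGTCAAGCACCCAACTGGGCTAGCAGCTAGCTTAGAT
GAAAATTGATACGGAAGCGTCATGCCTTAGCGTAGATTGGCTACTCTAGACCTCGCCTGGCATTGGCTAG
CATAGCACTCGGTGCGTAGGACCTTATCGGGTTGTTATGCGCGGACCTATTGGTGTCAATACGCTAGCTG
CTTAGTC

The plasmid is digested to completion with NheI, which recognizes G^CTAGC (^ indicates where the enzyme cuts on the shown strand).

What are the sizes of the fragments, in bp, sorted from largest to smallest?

77, 67, 35, 31, 7 bp

NheI sites (GCTAGC) start at positions 17, 52, 59, 136, 203.
NheI cuts after the first base of each site, so after positions 17, 52, 59, 136, 203.
Circular molecule, 5 cuts → 5 fragments:
  18–52 → 35 bp
  53–59 → 7 bp
  60–136 → 77 bp
  137–203 → 67 bp
  204–217 then 1–17 → 14 + 17 = 31 bp
Sorted largest to smallest: 77, 67, 35, 31, 7 bp.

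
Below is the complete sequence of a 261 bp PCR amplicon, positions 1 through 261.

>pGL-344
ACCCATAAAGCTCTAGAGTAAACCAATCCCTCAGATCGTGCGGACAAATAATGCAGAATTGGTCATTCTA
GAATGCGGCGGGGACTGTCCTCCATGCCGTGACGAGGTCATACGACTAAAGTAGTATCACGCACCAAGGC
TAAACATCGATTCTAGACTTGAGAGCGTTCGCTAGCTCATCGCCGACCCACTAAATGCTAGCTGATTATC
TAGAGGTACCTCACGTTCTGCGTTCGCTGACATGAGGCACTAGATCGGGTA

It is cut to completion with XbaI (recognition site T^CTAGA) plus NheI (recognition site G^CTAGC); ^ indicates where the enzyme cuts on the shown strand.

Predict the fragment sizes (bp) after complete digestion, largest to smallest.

XbaI sites (TCTAGA) start at positions 12, 67, 152, 209.
XbaI cuts after the first base of each site, so after positions 12, 67, 152, 209.
NheI sites (GCTAGC) start at positions 171, 197.
NheI cuts after the first base of each site, so after positions 171, 197.
Combined cut positions: 12, 67, 152, 171, 197, 209.
Linear molecule, 6 cuts → 7 fragments:
  1–12 → 12 bp
  13–67 → 55 bp
  68–152 → 85 bp
  153–171 → 19 bp
  172–197 → 26 bp
  198–209 → 12 bp
  210–261 → 52 bp
Sorted largest to smallest: 85, 55, 52, 26, 19, 12, 12 bp.

85, 55, 52, 26, 19, 12, 12 bp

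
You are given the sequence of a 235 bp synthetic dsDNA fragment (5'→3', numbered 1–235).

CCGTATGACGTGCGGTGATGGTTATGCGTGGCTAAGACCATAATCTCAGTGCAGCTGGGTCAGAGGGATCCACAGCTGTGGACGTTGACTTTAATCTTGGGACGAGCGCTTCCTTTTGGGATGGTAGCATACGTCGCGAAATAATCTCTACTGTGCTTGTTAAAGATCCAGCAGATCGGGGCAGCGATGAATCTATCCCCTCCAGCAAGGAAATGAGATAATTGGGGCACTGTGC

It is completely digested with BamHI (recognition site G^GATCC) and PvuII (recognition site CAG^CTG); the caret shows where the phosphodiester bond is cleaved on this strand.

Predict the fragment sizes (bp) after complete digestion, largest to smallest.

160, 54, 12, 9 bp

The BamHI site (GGATCC) starts at position 66.
BamHI cuts after the first base of each site, so after position 66.
PvuII sites (CAGCTG) start at positions 52, 73.
PvuII cuts after base 3 of each site, so after positions 54, 75.
Combined cut positions: 54, 66, 75.
Linear molecule, 3 cuts → 4 fragments:
  1–54 → 54 bp
  55–66 → 12 bp
  67–75 → 9 bp
  76–235 → 160 bp
Sorted largest to smallest: 160, 54, 12, 9 bp.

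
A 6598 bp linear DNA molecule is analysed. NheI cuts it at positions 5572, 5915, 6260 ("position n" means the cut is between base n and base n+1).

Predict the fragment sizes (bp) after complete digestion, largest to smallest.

5572, 345, 343, 338 bp

Linear molecule, 3 cuts → 4 fragments:
  5572 − 0 = 5572 bp
  5915 − 5572 = 343 bp
  6260 − 5915 = 345 bp
  6598 − 6260 = 338 bp
Sorted largest to smallest: 5572, 345, 343, 338 bp.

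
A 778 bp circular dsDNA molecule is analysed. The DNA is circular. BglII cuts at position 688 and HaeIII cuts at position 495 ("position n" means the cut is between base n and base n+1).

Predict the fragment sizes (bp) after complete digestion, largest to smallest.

Combined cut positions (sorted): 495, 688.
Circular molecule, 2 cuts → 2 fragments:
  688 − 495 = 193 bp
  wrap: 778 − 688 + 495 = 585 bp
Sorted largest to smallest: 585, 193 bp.

585, 193 bp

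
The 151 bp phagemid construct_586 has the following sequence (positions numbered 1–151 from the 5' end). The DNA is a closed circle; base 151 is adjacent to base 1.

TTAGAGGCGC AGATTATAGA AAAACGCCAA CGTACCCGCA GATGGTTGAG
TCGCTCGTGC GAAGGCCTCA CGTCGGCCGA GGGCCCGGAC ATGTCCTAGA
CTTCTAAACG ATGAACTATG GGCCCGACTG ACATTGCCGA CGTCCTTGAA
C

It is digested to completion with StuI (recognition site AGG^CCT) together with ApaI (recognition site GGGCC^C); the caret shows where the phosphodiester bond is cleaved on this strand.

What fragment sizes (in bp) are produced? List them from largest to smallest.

The StuI site (AGGCCT) starts at position 63.
StuI cuts after base 3 of each site, so after position 65.
ApaI sites (GGGCCC) start at positions 81, 120.
ApaI cuts after base 5 of each site (before the last base), so after positions 85, 124.
Combined cut positions: 65, 85, 124.
Circular molecule, 3 cuts → 3 fragments:
  66–85 → 20 bp
  86–124 → 39 bp
  125–151 then 1–65 → 27 + 65 = 92 bp
Sorted largest to smallest: 92, 39, 20 bp.

92, 39, 20 bp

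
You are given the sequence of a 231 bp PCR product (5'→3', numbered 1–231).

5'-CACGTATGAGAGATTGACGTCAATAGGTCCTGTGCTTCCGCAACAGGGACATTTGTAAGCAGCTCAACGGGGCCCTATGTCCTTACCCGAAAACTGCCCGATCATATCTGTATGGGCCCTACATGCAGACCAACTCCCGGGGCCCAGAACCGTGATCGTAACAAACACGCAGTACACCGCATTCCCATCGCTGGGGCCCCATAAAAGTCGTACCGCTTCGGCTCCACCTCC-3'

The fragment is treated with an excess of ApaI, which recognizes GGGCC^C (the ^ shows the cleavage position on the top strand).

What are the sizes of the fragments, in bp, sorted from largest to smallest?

74, 54, 44, 33, 26 bp

ApaI sites (GGGCCC) start at positions 70, 114, 140, 194.
ApaI cuts after base 5 of each site (before the last base), so after positions 74, 118, 144, 198.
Linear molecule, 4 cuts → 5 fragments:
  1–74 → 74 bp
  75–118 → 44 bp
  119–144 → 26 bp
  145–198 → 54 bp
  199–231 → 33 bp
Sorted largest to smallest: 74, 54, 44, 33, 26 bp.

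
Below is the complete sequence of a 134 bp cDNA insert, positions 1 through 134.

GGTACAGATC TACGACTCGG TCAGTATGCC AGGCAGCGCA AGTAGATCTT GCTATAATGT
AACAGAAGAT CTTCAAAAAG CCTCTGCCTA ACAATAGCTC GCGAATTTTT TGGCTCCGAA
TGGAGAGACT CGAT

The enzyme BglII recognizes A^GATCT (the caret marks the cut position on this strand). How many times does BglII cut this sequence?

AGATCT occurs starting at positions 6, 44, 67.
BglII cuts at 3 sites.

3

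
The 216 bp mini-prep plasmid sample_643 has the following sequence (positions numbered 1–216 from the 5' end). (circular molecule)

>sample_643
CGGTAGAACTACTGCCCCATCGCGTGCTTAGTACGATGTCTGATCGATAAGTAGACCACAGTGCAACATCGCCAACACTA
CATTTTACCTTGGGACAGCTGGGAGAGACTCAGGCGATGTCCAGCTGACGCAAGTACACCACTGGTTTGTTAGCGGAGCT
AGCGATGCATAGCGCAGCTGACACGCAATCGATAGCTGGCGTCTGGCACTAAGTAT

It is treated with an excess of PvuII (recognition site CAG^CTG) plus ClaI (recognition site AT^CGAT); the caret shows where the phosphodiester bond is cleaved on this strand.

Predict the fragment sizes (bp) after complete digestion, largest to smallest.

71, 54, 53, 26, 12 bp

PvuII sites (CAGCTG) start at positions 96, 122, 175.
PvuII cuts after base 3 of each site, so after positions 98, 124, 177.
ClaI sites (ATCGAT) start at positions 43, 188.
ClaI cuts after base 2 of each site, so after positions 44, 189.
Combined cut positions: 44, 98, 124, 177, 189.
Circular molecule, 5 cuts → 5 fragments:
  45–98 → 54 bp
  99–124 → 26 bp
  125–177 → 53 bp
  178–189 → 12 bp
  190–216 then 1–44 → 27 + 44 = 71 bp
Sorted largest to smallest: 71, 54, 53, 26, 12 bp.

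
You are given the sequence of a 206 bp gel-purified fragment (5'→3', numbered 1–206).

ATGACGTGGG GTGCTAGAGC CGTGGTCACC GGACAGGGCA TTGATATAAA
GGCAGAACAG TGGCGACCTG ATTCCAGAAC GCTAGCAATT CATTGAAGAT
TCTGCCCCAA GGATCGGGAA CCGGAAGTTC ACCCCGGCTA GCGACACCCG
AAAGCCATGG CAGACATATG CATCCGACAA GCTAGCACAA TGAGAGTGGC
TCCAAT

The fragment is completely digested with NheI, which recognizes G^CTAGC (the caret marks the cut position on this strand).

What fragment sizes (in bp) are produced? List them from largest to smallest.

81, 56, 44, 25 bp

NheI sites (GCTAGC) start at positions 81, 137, 181.
NheI cuts after the first base of each site, so after positions 81, 137, 181.
Linear molecule, 3 cuts → 4 fragments:
  1–81 → 81 bp
  82–137 → 56 bp
  138–181 → 44 bp
  182–206 → 25 bp
Sorted largest to smallest: 81, 56, 44, 25 bp.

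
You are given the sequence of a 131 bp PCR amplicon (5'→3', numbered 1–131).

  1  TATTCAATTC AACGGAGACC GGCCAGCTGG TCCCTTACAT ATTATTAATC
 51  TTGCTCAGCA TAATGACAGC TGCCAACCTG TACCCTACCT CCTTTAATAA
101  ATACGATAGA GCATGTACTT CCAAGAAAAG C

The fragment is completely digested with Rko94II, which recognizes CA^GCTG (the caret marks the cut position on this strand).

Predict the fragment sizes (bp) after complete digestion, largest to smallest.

63, 43, 25 bp

Rko94II sites (CAGCTG) start at positions 24, 67.
Rko94II cuts after base 2 of each site, so after positions 25, 68.
Linear molecule, 2 cuts → 3 fragments:
  1–25 → 25 bp
  26–68 → 43 bp
  69–131 → 63 bp
Sorted largest to smallest: 63, 43, 25 bp.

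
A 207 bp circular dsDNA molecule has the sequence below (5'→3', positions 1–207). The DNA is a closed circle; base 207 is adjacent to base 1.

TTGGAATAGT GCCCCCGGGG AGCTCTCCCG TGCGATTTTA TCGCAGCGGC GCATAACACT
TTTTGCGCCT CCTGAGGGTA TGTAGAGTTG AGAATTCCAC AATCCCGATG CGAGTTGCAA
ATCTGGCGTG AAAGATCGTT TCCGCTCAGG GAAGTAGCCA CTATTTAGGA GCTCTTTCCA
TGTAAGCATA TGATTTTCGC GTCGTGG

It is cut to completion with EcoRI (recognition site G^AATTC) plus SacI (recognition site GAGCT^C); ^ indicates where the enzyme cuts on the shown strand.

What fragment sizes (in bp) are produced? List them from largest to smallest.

The EcoRI site (GAATTC) starts at position 92.
EcoRI cuts after the first base of each site, so after position 92.
SacI sites (GAGCTC) start at positions 20, 169.
SacI cuts after base 5 of each site (before the last base), so after positions 24, 173.
Combined cut positions: 24, 92, 173.
Circular molecule, 3 cuts → 3 fragments:
  25–92 → 68 bp
  93–173 → 81 bp
  174–207 then 1–24 → 34 + 24 = 58 bp
Sorted largest to smallest: 81, 68, 58 bp.

81, 68, 58 bp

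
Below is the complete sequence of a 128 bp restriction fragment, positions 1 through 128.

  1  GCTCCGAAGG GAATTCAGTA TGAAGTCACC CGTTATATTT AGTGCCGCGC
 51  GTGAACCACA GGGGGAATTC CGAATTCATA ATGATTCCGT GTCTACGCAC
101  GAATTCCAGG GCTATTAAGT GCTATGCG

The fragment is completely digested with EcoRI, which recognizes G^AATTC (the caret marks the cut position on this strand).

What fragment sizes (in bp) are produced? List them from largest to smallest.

EcoRI sites (GAATTC) start at positions 11, 65, 72, 101.
EcoRI cuts after the first base of each site, so after positions 11, 65, 72, 101.
Linear molecule, 4 cuts → 5 fragments:
  1–11 → 11 bp
  12–65 → 54 bp
  66–72 → 7 bp
  73–101 → 29 bp
  102–128 → 27 bp
Sorted largest to smallest: 54, 29, 27, 11, 7 bp.

54, 29, 27, 11, 7 bp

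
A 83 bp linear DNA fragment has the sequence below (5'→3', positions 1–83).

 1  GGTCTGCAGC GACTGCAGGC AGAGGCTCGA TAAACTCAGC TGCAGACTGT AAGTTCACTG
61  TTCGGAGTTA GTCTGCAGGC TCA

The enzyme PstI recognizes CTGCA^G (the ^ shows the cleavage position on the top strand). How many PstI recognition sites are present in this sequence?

4

CTGCAG occurs starting at positions 4, 13, 40, 73.
PstI cuts at 4 sites.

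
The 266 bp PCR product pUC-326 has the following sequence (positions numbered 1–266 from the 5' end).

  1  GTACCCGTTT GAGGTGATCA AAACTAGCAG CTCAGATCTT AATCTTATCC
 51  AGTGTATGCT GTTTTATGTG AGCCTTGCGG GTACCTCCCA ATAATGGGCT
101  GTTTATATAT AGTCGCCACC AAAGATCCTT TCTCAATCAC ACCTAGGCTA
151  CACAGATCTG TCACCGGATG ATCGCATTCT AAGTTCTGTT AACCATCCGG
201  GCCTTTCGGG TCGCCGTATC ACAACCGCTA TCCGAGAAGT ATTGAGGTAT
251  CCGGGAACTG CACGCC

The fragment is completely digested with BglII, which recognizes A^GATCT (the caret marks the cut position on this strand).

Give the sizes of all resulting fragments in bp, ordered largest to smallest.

BglII sites (AGATCT) start at positions 34, 154.
BglII cuts after the first base of each site, so after positions 34, 154.
Linear molecule, 2 cuts → 3 fragments:
  1–34 → 34 bp
  35–154 → 120 bp
  155–266 → 112 bp
Sorted largest to smallest: 120, 112, 34 bp.

120, 112, 34 bp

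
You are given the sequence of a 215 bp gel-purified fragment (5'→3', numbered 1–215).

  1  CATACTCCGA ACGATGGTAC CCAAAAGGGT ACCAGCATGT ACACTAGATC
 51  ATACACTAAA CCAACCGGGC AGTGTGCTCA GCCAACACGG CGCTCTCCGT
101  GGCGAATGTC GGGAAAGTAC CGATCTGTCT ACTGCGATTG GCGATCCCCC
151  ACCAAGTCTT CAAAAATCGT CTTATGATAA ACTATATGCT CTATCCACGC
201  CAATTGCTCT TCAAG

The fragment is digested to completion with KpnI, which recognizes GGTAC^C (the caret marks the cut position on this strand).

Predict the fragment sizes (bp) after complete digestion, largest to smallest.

KpnI sites (GGTACC) start at positions 16, 28.
KpnI cuts after base 5 of each site (before the last base), so after positions 20, 32.
Linear molecule, 2 cuts → 3 fragments:
  1–20 → 20 bp
  21–32 → 12 bp
  33–215 → 183 bp
Sorted largest to smallest: 183, 20, 12 bp.

183, 20, 12 bp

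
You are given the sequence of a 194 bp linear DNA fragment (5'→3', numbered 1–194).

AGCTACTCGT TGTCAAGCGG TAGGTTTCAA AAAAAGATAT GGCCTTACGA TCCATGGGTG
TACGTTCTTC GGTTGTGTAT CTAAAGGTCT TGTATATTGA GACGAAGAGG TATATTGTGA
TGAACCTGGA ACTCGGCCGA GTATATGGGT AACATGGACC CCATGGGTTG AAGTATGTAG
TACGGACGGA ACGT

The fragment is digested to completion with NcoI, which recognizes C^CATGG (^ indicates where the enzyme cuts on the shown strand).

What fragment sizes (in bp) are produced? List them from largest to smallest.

NcoI sites (CCATGG) start at positions 52, 161.
NcoI cuts after the first base of each site, so after positions 52, 161.
Linear molecule, 2 cuts → 3 fragments:
  1–52 → 52 bp
  53–161 → 109 bp
  162–194 → 33 bp
Sorted largest to smallest: 109, 52, 33 bp.

109, 52, 33 bp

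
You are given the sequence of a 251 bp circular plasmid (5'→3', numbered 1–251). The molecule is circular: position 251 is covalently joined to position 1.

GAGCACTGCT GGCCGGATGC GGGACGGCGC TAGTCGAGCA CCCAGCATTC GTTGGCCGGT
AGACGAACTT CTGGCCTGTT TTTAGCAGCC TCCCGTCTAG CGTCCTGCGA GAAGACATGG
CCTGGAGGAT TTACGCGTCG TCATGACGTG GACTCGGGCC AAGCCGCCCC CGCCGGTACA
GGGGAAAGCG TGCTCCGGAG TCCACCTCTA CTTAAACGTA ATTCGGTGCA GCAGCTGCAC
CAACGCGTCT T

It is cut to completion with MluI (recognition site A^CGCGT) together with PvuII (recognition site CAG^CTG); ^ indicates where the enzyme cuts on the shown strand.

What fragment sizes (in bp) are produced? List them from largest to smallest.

141, 101, 9 bp

MluI sites (ACGCGT) start at positions 133, 243.
MluI cuts after the first base of each site, so after positions 133, 243.
The PvuII site (CAGCTG) starts at position 232.
PvuII cuts after base 3 of each site, so after position 234.
Combined cut positions: 133, 234, 243.
Circular molecule, 3 cuts → 3 fragments:
  134–234 → 101 bp
  235–243 → 9 bp
  244–251 then 1–133 → 8 + 133 = 141 bp
Sorted largest to smallest: 141, 101, 9 bp.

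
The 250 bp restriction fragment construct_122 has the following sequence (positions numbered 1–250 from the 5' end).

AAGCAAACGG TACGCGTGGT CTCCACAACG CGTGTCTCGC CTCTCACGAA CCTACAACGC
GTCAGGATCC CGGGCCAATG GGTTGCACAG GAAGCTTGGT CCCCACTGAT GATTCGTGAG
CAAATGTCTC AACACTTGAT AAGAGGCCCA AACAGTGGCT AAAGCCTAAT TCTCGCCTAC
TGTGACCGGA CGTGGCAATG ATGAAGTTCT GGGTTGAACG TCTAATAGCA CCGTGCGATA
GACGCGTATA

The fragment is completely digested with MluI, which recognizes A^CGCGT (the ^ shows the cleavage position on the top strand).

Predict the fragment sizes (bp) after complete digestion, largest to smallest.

185, 29, 16, 12, 8 bp

MluI sites (ACGCGT) start at positions 12, 28, 57, 242.
MluI cuts after the first base of each site, so after positions 12, 28, 57, 242.
Linear molecule, 4 cuts → 5 fragments:
  1–12 → 12 bp
  13–28 → 16 bp
  29–57 → 29 bp
  58–242 → 185 bp
  243–250 → 8 bp
Sorted largest to smallest: 185, 29, 16, 12, 8 bp.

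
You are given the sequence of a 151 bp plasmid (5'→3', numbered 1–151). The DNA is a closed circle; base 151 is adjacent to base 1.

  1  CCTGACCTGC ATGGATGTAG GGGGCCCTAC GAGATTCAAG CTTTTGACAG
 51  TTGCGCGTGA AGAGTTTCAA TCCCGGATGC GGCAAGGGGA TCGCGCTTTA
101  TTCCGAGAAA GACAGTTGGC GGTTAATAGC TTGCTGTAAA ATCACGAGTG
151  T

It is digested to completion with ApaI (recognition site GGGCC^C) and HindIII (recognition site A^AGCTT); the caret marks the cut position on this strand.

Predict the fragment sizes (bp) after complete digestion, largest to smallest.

The ApaI site (GGGCCC) starts at position 22.
ApaI cuts after base 5 of each site (before the last base), so after position 26.
The HindIII site (AAGCTT) starts at position 38.
HindIII cuts after the first base of each site, so after position 38.
Combined cut positions: 26, 38.
Circular molecule, 2 cuts → 2 fragments:
  27–38 → 12 bp
  39–151 then 1–26 → 113 + 26 = 139 bp
Sorted largest to smallest: 139, 12 bp.

139, 12 bp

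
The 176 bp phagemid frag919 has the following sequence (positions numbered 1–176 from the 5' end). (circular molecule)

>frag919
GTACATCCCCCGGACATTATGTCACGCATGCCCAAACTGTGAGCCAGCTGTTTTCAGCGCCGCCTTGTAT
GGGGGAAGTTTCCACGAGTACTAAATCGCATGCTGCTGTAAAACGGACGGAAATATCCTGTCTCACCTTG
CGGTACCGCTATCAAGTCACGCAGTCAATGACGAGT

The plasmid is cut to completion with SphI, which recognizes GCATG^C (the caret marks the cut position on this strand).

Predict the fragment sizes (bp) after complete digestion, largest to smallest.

104, 72 bp

SphI sites (GCATGC) start at positions 26, 98.
SphI cuts after base 5 of each site (before the last base), so after positions 30, 102.
Circular molecule, 2 cuts → 2 fragments:
  31–102 → 72 bp
  103–176 then 1–30 → 74 + 30 = 104 bp
Sorted largest to smallest: 104, 72 bp.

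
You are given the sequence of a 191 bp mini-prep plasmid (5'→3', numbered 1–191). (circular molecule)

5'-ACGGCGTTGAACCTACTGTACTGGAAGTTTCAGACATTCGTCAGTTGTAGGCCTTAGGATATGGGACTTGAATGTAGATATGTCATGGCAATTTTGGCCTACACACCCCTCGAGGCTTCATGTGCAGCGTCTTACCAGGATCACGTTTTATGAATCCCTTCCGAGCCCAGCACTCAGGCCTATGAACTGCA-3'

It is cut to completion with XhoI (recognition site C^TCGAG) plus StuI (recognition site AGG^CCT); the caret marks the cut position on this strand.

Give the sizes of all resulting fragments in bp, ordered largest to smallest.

69, 64, 58 bp

The XhoI site (CTCGAG) starts at position 109.
XhoI cuts after the first base of each site, so after position 109.
StuI sites (AGGCCT) start at positions 49, 176.
StuI cuts after base 3 of each site, so after positions 51, 178.
Combined cut positions: 51, 109, 178.
Circular molecule, 3 cuts → 3 fragments:
  52–109 → 58 bp
  110–178 → 69 bp
  179–191 then 1–51 → 13 + 51 = 64 bp
Sorted largest to smallest: 69, 64, 58 bp.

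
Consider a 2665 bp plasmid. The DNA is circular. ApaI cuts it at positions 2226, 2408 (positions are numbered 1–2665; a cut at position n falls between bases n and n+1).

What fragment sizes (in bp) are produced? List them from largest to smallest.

2483, 182 bp

Circular molecule, 2 cuts → 2 fragments:
  2408 − 2226 = 182 bp
  wrap: 2665 − 2408 + 2226 = 2483 bp
Sorted largest to smallest: 2483, 182 bp.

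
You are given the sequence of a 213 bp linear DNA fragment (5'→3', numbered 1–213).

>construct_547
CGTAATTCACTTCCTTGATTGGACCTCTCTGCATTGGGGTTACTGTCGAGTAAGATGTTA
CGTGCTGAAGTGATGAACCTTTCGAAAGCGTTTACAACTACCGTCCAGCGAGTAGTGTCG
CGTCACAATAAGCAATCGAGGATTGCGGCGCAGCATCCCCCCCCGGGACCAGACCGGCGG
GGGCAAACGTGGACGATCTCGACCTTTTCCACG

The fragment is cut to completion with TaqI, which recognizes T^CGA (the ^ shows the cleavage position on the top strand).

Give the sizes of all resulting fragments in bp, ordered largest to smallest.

TaqI sites (TCGA) start at positions 46, 82, 136, 199.
TaqI cuts after the first base of each site, so after positions 46, 82, 136, 199.
Linear molecule, 4 cuts → 5 fragments:
  1–46 → 46 bp
  47–82 → 36 bp
  83–136 → 54 bp
  137–199 → 63 bp
  200–213 → 14 bp
Sorted largest to smallest: 63, 54, 46, 36, 14 bp.

63, 54, 46, 36, 14 bp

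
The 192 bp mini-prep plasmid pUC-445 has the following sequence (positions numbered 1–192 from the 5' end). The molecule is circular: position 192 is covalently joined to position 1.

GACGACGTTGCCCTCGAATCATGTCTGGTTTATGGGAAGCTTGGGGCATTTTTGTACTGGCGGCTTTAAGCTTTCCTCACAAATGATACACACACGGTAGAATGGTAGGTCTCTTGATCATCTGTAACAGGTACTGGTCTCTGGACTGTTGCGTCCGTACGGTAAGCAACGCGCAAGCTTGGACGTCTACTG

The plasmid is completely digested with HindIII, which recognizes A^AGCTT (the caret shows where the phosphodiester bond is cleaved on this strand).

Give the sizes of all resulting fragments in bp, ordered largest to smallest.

HindIII sites (AAGCTT) start at positions 37, 68, 175.
HindIII cuts after the first base of each site, so after positions 37, 68, 175.
Circular molecule, 3 cuts → 3 fragments:
  38–68 → 31 bp
  69–175 → 107 bp
  176–192 then 1–37 → 17 + 37 = 54 bp
Sorted largest to smallest: 107, 54, 31 bp.

107, 54, 31 bp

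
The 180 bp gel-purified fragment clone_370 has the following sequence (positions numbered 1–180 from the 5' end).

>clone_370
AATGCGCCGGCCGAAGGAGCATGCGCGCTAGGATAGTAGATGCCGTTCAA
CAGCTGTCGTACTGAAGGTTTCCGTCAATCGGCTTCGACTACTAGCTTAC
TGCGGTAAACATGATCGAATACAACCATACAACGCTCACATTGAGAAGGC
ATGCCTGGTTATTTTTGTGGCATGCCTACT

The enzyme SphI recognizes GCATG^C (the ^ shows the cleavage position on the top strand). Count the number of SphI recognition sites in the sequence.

GCATGC occurs starting at positions 19, 149, 170.
SphI cuts at 3 sites.

3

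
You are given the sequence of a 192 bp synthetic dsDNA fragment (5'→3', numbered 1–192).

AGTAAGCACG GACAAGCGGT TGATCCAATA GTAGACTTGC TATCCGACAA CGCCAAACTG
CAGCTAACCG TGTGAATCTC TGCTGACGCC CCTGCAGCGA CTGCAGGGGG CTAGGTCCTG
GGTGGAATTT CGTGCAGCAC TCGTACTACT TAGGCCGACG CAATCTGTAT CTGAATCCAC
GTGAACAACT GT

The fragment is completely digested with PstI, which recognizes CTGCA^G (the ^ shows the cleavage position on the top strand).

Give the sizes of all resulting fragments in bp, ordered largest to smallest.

87, 62, 34, 9 bp

PstI sites (CTGCAG) start at positions 58, 92, 101.
PstI cuts after base 5 of each site (before the last base), so after positions 62, 96, 105.
Linear molecule, 3 cuts → 4 fragments:
  1–62 → 62 bp
  63–96 → 34 bp
  97–105 → 9 bp
  106–192 → 87 bp
Sorted largest to smallest: 87, 62, 34, 9 bp.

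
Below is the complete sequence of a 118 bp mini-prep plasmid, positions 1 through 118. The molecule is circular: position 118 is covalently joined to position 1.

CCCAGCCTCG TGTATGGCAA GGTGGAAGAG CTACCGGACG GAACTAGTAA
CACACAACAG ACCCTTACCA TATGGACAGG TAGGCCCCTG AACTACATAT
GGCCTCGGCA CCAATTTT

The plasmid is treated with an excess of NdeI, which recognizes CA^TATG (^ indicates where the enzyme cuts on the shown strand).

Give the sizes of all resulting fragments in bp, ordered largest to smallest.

91, 27 bp

NdeI sites (CATATG) start at positions 69, 96.
NdeI cuts after base 2 of each site, so after positions 70, 97.
Circular molecule, 2 cuts → 2 fragments:
  71–97 → 27 bp
  98–118 then 1–70 → 21 + 70 = 91 bp
Sorted largest to smallest: 91, 27 bp.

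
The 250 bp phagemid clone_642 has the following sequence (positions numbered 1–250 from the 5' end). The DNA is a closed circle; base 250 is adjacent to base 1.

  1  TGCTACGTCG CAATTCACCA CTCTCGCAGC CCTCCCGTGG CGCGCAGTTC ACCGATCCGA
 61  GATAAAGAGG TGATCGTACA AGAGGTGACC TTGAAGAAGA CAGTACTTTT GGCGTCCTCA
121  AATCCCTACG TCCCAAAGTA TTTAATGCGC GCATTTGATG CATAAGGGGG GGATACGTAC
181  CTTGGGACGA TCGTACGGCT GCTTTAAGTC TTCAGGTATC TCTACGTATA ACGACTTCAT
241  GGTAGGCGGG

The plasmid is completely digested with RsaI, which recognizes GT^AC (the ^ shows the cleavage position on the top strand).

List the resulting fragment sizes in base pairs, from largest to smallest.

RsaI sites (GTAC) start at positions 76, 103, 177, 193.
RsaI cuts after base 2 of each site, so after positions 77, 104, 178, 194.
Circular molecule, 4 cuts → 4 fragments:
  78–104 → 27 bp
  105–178 → 74 bp
  179–194 → 16 bp
  195–250 then 1–77 → 56 + 77 = 133 bp
Sorted largest to smallest: 133, 74, 27, 16 bp.

133, 74, 27, 16 bp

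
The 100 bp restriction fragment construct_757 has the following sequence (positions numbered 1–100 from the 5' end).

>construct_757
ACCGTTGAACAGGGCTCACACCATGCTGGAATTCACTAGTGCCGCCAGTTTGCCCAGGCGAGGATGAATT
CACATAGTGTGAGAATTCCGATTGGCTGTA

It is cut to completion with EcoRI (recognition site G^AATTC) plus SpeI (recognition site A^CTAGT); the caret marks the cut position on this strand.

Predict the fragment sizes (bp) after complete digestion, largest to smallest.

31, 29, 17, 17, 6 bp

EcoRI sites (GAATTC) start at positions 29, 66, 83.
EcoRI cuts after the first base of each site, so after positions 29, 66, 83.
The SpeI site (ACTAGT) starts at position 35.
SpeI cuts after the first base of each site, so after position 35.
Combined cut positions: 29, 35, 66, 83.
Linear molecule, 4 cuts → 5 fragments:
  1–29 → 29 bp
  30–35 → 6 bp
  36–66 → 31 bp
  67–83 → 17 bp
  84–100 → 17 bp
Sorted largest to smallest: 31, 29, 17, 17, 6 bp.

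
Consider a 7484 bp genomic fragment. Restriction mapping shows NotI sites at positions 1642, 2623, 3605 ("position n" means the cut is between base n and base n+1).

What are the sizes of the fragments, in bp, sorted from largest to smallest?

3879, 1642, 982, 981 bp

Linear molecule, 3 cuts → 4 fragments:
  1642 − 0 = 1642 bp
  2623 − 1642 = 981 bp
  3605 − 2623 = 982 bp
  7484 − 3605 = 3879 bp
Sorted largest to smallest: 3879, 1642, 982, 981 bp.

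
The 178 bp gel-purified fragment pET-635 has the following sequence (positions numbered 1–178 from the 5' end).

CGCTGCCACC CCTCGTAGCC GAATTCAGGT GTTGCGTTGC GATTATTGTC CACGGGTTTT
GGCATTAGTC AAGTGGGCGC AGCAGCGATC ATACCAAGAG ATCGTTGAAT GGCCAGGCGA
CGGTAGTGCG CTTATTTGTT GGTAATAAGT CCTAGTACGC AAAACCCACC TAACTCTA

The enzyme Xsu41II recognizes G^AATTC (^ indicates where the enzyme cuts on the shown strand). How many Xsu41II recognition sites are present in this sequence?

1

GAATTC occurs starting at position 21.
Xsu41II cuts at 1 site.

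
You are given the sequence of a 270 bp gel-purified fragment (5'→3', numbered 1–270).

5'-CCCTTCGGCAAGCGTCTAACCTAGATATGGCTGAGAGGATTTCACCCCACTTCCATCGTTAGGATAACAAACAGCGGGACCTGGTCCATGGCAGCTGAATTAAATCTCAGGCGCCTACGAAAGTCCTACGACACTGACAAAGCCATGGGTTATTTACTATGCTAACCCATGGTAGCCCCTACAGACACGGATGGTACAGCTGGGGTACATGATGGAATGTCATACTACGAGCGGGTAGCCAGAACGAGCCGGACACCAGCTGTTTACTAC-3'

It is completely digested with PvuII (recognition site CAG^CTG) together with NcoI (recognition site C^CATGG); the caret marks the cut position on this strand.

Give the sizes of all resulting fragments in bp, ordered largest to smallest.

86, 60, 49, 32, 24, 11, 8 bp

PvuII sites (CAGCTG) start at positions 92, 197, 257.
PvuII cuts after base 3 of each site, so after positions 94, 199, 259.
NcoI sites (CCATGG) start at positions 86, 143, 167.
NcoI cuts after the first base of each site, so after positions 86, 143, 167.
Combined cut positions: 86, 94, 143, 167, 199, 259.
Linear molecule, 6 cuts → 7 fragments:
  1–86 → 86 bp
  87–94 → 8 bp
  95–143 → 49 bp
  144–167 → 24 bp
  168–199 → 32 bp
  200–259 → 60 bp
  260–270 → 11 bp
Sorted largest to smallest: 86, 60, 49, 32, 24, 11, 8 bp.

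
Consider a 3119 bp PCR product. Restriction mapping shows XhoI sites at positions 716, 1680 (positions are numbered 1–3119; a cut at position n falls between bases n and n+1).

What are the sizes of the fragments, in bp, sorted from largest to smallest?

1439, 964, 716 bp

Linear molecule, 2 cuts → 3 fragments:
  716 − 0 = 716 bp
  1680 − 716 = 964 bp
  3119 − 1680 = 1439 bp
Sorted largest to smallest: 1439, 964, 716 bp.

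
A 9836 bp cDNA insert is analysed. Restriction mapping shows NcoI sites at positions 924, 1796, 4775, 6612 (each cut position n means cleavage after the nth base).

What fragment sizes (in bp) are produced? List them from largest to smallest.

Linear molecule, 4 cuts → 5 fragments:
  924 − 0 = 924 bp
  1796 − 924 = 872 bp
  4775 − 1796 = 2979 bp
  6612 − 4775 = 1837 bp
  9836 − 6612 = 3224 bp
Sorted largest to smallest: 3224, 2979, 1837, 924, 872 bp.

3224, 2979, 1837, 924, 872 bp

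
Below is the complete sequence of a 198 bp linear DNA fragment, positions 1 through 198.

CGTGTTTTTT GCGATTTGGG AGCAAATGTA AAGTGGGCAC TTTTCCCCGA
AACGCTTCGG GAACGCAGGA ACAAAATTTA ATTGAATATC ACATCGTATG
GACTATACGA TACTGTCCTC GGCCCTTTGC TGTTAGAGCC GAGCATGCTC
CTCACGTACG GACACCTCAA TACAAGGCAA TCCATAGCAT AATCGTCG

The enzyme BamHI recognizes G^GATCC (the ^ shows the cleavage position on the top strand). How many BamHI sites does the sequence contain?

0

No occurrence of GGATCC is present in the sequence.
BamHI does not cut: 0 sites.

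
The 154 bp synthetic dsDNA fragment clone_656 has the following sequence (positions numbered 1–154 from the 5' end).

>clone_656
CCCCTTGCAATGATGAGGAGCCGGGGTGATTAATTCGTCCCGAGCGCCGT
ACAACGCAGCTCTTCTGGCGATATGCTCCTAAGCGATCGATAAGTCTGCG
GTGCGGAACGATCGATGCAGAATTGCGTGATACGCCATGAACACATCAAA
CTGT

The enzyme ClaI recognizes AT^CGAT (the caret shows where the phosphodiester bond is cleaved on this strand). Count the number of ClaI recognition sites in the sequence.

ATCGAT occurs starting at positions 86, 111.
ClaI cuts at 2 sites.

2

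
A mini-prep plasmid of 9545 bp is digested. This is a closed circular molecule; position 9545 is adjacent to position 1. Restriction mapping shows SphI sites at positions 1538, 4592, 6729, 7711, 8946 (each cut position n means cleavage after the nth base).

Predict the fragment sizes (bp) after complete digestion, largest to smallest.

Circular molecule, 5 cuts → 5 fragments:
  4592 − 1538 = 3054 bp
  6729 − 4592 = 2137 bp
  7711 − 6729 = 982 bp
  8946 − 7711 = 1235 bp
  wrap: 9545 − 8946 + 1538 = 2137 bp
Sorted largest to smallest: 3054, 2137, 2137, 1235, 982 bp.

3054, 2137, 2137, 1235, 982 bp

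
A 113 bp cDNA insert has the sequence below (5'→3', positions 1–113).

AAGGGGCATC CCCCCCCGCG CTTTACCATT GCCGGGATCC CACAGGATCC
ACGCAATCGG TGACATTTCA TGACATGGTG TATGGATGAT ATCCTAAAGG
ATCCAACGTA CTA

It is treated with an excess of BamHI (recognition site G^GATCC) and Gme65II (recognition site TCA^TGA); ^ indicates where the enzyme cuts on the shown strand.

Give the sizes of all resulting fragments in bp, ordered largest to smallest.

35, 29, 25, 14, 10 bp

BamHI sites (GGATCC) start at positions 35, 45, 99.
BamHI cuts after the first base of each site, so after positions 35, 45, 99.
The Gme65II site (TCATGA) starts at position 68.
Gme65II cuts after base 3 of each site, so after position 70.
Combined cut positions: 35, 45, 70, 99.
Linear molecule, 4 cuts → 5 fragments:
  1–35 → 35 bp
  36–45 → 10 bp
  46–70 → 25 bp
  71–99 → 29 bp
  100–113 → 14 bp
Sorted largest to smallest: 35, 29, 25, 14, 10 bp.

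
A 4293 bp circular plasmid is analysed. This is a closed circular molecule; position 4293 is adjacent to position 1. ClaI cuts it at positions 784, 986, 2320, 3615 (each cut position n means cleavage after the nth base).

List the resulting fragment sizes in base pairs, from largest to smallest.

1462, 1334, 1295, 202 bp

Circular molecule, 4 cuts → 4 fragments:
  986 − 784 = 202 bp
  2320 − 986 = 1334 bp
  3615 − 2320 = 1295 bp
  wrap: 4293 − 3615 + 784 = 1462 bp
Sorted largest to smallest: 1462, 1334, 1295, 202 bp.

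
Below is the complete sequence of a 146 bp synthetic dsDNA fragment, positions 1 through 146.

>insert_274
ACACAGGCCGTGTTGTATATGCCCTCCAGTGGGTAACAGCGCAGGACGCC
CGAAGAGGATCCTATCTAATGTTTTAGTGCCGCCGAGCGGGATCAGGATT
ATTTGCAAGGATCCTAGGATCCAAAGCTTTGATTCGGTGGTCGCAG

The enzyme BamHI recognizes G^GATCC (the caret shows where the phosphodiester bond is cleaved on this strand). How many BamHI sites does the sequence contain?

3

GGATCC occurs starting at positions 57, 109, 117.
BamHI cuts at 3 sites.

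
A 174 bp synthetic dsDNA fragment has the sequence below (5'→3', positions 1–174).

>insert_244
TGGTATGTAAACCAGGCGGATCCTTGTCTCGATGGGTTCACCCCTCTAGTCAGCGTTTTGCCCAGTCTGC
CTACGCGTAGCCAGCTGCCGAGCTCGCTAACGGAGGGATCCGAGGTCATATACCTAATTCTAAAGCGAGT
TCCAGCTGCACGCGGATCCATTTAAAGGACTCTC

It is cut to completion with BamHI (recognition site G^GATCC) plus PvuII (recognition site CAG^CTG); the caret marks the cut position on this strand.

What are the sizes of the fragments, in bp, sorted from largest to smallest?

66, 39, 22, 20, 18, 9 bp

BamHI sites (GGATCC) start at positions 18, 106, 154.
BamHI cuts after the first base of each site, so after positions 18, 106, 154.
PvuII sites (CAGCTG) start at positions 82, 143.
PvuII cuts after base 3 of each site, so after positions 84, 145.
Combined cut positions: 18, 84, 106, 145, 154.
Linear molecule, 5 cuts → 6 fragments:
  1–18 → 18 bp
  19–84 → 66 bp
  85–106 → 22 bp
  107–145 → 39 bp
  146–154 → 9 bp
  155–174 → 20 bp
Sorted largest to smallest: 66, 39, 22, 20, 18, 9 bp.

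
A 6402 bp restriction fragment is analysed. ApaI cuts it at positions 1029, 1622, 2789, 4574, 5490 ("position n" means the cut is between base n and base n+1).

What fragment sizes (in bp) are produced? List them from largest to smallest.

1785, 1167, 1029, 916, 912, 593 bp

Linear molecule, 5 cuts → 6 fragments:
  1029 − 0 = 1029 bp
  1622 − 1029 = 593 bp
  2789 − 1622 = 1167 bp
  4574 − 2789 = 1785 bp
  5490 − 4574 = 916 bp
  6402 − 5490 = 912 bp
Sorted largest to smallest: 1785, 1167, 1029, 916, 912, 593 bp.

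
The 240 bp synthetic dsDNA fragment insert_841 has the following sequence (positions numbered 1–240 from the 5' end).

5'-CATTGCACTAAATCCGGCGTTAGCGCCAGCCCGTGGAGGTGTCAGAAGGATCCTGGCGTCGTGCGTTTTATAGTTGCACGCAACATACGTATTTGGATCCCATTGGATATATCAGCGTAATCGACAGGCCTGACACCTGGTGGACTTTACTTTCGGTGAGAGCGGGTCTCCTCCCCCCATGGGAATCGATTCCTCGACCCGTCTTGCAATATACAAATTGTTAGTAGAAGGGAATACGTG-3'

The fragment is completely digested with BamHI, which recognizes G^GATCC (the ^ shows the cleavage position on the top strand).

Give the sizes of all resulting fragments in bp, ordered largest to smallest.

BamHI sites (GGATCC) start at positions 48, 95.
BamHI cuts after the first base of each site, so after positions 48, 95.
Linear molecule, 2 cuts → 3 fragments:
  1–48 → 48 bp
  49–95 → 47 bp
  96–240 → 145 bp
Sorted largest to smallest: 145, 48, 47 bp.

145, 48, 47 bp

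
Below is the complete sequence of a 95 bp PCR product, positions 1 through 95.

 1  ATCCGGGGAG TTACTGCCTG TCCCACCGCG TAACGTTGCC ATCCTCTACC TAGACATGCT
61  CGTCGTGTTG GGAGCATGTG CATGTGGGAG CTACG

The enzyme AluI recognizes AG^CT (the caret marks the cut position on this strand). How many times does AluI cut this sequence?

1

AGCT occurs starting at position 89.
AluI cuts at 1 site.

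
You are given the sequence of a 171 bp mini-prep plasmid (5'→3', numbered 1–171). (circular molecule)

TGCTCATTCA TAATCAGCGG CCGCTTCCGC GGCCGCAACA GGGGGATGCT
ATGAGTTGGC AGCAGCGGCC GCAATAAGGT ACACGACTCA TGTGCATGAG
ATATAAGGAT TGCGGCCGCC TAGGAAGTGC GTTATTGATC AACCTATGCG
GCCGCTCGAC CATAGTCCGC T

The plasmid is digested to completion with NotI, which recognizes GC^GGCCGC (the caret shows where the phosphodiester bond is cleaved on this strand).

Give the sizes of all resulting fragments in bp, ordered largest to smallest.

47, 40, 36, 36, 12 bp

NotI sites (GCGGCCGC) start at positions 17, 29, 65, 112, 148.
NotI cuts after base 2 of each site, so after positions 18, 30, 66, 113, 149.
Circular molecule, 5 cuts → 5 fragments:
  19–30 → 12 bp
  31–66 → 36 bp
  67–113 → 47 bp
  114–149 → 36 bp
  150–171 then 1–18 → 22 + 18 = 40 bp
Sorted largest to smallest: 47, 40, 36, 36, 12 bp.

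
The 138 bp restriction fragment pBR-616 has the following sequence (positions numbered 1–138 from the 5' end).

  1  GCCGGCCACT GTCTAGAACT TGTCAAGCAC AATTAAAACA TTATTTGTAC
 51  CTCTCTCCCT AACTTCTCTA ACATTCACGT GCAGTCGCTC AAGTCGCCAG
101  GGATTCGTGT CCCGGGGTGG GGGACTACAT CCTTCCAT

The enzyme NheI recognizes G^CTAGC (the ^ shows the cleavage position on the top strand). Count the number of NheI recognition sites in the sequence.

No occurrence of GCTAGC is present in the sequence.
NheI does not cut: 0 sites.

0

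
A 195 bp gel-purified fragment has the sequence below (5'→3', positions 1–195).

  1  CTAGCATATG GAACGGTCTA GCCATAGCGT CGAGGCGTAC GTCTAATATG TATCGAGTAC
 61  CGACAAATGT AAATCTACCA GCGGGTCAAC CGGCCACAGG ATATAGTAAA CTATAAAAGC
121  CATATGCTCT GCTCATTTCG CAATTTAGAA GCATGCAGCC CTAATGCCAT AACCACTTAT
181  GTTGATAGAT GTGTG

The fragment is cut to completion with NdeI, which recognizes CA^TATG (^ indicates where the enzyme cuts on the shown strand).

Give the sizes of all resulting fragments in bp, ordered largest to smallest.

116, 73, 6 bp

NdeI sites (CATATG) start at positions 5, 121.
NdeI cuts after base 2 of each site, so after positions 6, 122.
Linear molecule, 2 cuts → 3 fragments:
  1–6 → 6 bp
  7–122 → 116 bp
  123–195 → 73 bp
Sorted largest to smallest: 116, 73, 6 bp.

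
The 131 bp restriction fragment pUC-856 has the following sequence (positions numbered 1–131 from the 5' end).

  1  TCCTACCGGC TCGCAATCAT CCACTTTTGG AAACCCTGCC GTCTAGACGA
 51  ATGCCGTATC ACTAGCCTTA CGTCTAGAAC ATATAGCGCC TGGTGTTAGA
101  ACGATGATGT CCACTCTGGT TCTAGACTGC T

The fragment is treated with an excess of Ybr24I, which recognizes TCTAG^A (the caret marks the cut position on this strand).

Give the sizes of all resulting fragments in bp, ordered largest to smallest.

48, 46, 31, 6 bp

Ybr24I sites (TCTAGA) start at positions 42, 73, 121.
Ybr24I cuts after base 5 of each site (before the last base), so after positions 46, 77, 125.
Linear molecule, 3 cuts → 4 fragments:
  1–46 → 46 bp
  47–77 → 31 bp
  78–125 → 48 bp
  126–131 → 6 bp
Sorted largest to smallest: 48, 46, 31, 6 bp.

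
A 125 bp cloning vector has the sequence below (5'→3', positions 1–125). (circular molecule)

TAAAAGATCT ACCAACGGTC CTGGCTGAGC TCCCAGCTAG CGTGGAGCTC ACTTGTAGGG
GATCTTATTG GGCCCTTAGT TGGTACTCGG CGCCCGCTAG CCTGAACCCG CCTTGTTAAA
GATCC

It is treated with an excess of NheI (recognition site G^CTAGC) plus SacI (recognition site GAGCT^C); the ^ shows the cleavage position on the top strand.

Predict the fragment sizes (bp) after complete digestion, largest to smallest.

NheI sites (GCTAGC) start at positions 36, 96.
NheI cuts after the first base of each site, so after positions 36, 96.
SacI sites (GAGCTC) start at positions 27, 45.
SacI cuts after base 5 of each site (before the last base), so after positions 31, 49.
Combined cut positions: 31, 36, 49, 96.
Circular molecule, 4 cuts → 4 fragments:
  32–36 → 5 bp
  37–49 → 13 bp
  50–96 → 47 bp
  97–125 then 1–31 → 29 + 31 = 60 bp
Sorted largest to smallest: 60, 47, 13, 5 bp.

60, 47, 13, 5 bp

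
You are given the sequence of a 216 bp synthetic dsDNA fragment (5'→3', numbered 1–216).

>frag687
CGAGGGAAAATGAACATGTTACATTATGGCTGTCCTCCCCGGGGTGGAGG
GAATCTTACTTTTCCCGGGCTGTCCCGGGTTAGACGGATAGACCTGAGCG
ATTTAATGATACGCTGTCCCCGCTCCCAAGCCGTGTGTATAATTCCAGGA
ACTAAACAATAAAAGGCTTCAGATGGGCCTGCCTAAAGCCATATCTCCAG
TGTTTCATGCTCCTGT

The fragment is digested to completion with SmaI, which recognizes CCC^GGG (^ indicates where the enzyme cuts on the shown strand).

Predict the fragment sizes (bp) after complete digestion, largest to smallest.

140, 40, 26, 10 bp

SmaI sites (CCCGGG) start at positions 38, 64, 74.
SmaI cuts after base 3 of each site, so after positions 40, 66, 76.
Linear molecule, 3 cuts → 4 fragments:
  1–40 → 40 bp
  41–66 → 26 bp
  67–76 → 10 bp
  77–216 → 140 bp
Sorted largest to smallest: 140, 40, 26, 10 bp.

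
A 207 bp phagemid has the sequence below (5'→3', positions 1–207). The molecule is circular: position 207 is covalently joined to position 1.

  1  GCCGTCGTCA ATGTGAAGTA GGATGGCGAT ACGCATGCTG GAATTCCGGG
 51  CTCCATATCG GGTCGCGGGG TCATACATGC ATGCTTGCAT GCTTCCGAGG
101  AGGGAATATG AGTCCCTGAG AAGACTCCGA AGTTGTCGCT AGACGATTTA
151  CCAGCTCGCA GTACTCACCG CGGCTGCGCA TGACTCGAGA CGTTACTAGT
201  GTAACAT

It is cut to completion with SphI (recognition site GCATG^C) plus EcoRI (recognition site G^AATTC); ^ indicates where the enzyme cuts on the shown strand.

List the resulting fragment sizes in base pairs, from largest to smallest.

SphI sites (GCATGC) start at positions 33, 79, 87.
SphI cuts after base 5 of each site (before the last base), so after positions 37, 83, 91.
The EcoRI site (GAATTC) starts at position 41.
EcoRI cuts after the first base of each site, so after position 41.
Combined cut positions: 37, 41, 83, 91.
Circular molecule, 4 cuts → 4 fragments:
  38–41 → 4 bp
  42–83 → 42 bp
  84–91 → 8 bp
  92–207 then 1–37 → 116 + 37 = 153 bp
Sorted largest to smallest: 153, 42, 8, 4 bp.

153, 42, 8, 4 bp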